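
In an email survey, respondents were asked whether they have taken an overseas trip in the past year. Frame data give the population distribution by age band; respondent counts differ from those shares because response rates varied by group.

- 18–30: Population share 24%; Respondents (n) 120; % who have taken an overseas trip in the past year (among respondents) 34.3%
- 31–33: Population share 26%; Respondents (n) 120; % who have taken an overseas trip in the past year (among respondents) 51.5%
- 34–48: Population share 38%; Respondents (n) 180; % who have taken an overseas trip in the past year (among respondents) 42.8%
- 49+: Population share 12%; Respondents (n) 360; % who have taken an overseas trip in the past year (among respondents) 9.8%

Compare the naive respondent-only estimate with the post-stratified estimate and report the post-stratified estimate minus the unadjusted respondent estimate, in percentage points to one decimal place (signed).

+11.5 percentage points

Unadjusted (pooled respondent) estimate weights by respondent counts:
  (120/780)×34.3 + (120/780)×51.5 + (180/780)×42.8 + (360/780)×9.8 = 27.6%
Post-stratifying to population shares instead:
  0.24×34.3 + 0.26×51.5 + 0.38×42.8 + 0.12×9.8 = 39.062%
Difference = 39.062 − 27.6 = 11.462 pp.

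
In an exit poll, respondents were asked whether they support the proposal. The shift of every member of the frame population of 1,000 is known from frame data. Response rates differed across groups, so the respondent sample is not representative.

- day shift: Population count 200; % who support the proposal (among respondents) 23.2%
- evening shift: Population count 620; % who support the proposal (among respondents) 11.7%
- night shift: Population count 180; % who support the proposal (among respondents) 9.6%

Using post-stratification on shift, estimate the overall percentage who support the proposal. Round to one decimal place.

13.6%

Post-stratification weights by population share, not respondent share:
  day shift: (200/1,000) × 23.2 = 4.64
  evening shift: (620/1,000) × 11.7 = 7.254
  night shift: (180/1,000) × 9.6 = 1.728
Post-stratified estimate = 13.622 → 13.6%.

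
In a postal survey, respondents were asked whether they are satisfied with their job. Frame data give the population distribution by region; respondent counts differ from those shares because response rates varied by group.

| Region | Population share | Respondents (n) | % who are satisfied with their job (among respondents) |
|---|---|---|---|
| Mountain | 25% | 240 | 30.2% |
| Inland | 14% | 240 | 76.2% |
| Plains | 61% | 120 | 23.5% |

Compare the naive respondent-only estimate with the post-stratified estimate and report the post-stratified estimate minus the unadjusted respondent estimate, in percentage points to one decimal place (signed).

Naive respondent-only estimate (weights = respondent counts):
  (240/600)×30.2 + (240/600)×76.2 + (120/600)×23.5 = 47.26%
Post-stratified estimate weights by population shares:
  0.25×30.2 + 0.14×76.2 + 0.61×23.5 = 32.553%
Difference = 32.553 − 47.26 = -14.707 pp.

-14.7 percentage points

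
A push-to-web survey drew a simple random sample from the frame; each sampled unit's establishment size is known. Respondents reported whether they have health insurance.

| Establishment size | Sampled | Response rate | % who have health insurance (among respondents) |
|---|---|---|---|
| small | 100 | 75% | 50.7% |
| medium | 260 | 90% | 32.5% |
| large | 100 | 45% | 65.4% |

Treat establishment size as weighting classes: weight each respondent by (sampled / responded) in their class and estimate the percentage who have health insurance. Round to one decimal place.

43.6%

Each respondent's weight = sampled/responded in their class; summing within a class gives n_sampled, so:
  small: 100 × 50.7 = 5070
  medium: 260 × 32.5 = 8450
  large: 100 × 65.4 = 6540
Adjusted estimate = 20,060 / 460 = 43.6087 → 43.6%.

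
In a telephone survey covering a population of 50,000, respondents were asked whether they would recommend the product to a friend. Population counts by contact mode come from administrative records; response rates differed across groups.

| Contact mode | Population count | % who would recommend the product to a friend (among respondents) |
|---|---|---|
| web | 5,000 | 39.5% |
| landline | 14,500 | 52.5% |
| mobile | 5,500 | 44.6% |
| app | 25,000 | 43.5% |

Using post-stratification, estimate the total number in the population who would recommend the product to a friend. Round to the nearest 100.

Estimated count per cell = population count × respondent percentage:
  web: 5,000 × 39.5% = 1975
  landline: 14,500 × 52.5% = 7612.5
  mobile: 5,500 × 44.6% = 2453
  app: 25,000 × 43.5% = 10,875
Estimated total = 22915.5 → 22,900.

22,900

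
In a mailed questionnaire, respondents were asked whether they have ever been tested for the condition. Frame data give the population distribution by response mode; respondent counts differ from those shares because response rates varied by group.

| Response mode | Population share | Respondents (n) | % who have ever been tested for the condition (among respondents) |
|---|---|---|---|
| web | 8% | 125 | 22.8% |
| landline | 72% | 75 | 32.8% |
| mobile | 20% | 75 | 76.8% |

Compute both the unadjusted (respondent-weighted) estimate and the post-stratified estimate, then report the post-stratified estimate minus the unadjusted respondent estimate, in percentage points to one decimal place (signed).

+0.5 percentage points

Naive respondent-only estimate (weights = respondent counts):
  (125/275)×22.8 + (75/275)×32.8 + (75/275)×76.8 = 40.2545%
Post-stratifying to population shares instead:
  0.08×22.8 + 0.72×32.8 + 0.2×76.8 = 40.8%
Difference = 40.8 − 40.2545 = 0.5455 pp.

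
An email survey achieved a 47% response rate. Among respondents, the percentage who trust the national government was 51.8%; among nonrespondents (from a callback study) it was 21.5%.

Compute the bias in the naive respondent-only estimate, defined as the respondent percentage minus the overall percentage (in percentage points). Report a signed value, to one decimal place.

Nonresponse fraction = 1 − 0.47 = 0.53.
Bias = (nonresponse fraction) × (respondent percentage − nonrespondent percentage)
     = 0.53 × (51.8 − 21.5) = 0.53 × 30.3 = 16.059.

+16.1 percentage points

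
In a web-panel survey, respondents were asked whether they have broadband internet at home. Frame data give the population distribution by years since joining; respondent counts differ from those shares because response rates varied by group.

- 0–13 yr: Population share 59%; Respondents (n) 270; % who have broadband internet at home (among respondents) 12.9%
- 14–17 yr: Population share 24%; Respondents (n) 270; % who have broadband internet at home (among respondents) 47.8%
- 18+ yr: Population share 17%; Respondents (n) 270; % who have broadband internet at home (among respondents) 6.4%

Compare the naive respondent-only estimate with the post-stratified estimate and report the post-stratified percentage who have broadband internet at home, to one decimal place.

20.2%

Naive respondent-only estimate (weights = respondent counts):
  (270/810)×12.9 + (270/810)×47.8 + (270/810)×6.4 = 22.3667%
Post-stratifying to population shares instead:
  0.59×12.9 + 0.24×47.8 + 0.17×6.4 = 20.171%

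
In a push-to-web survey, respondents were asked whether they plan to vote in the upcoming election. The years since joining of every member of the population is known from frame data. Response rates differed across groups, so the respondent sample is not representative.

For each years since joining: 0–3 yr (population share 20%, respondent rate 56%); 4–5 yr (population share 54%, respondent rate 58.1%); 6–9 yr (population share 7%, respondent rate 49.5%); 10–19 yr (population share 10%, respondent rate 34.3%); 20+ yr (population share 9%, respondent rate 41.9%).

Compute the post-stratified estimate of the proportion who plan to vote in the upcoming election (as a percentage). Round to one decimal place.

53.2%

Post-stratification weights by population share, not respondent share:
  0–3 yr: 0.2 × 56 = 11.2
  4–5 yr: 0.54 × 58.1 = 31.374
  6–9 yr: 0.07 × 49.5 = 3.465
  10–19 yr: 0.1 × 34.3 = 3.43
  20+ yr: 0.09 × 41.9 = 3.771
Post-stratified estimate = 53.24 → 53.2%.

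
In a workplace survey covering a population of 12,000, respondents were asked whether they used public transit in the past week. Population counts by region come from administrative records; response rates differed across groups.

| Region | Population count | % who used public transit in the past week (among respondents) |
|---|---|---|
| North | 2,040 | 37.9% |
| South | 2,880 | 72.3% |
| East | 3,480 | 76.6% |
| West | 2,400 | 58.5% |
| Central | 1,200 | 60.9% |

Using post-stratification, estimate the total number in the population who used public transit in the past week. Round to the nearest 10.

7,660

Apply each group's respondent rate to its population count:
  North: 2,040 × 37.9% = 773.16
  South: 2,880 × 72.3% = 2082.24
  East: 3,480 × 76.6% = 2665.68
  West: 2,400 × 58.5% = 1404
  Central: 1,200 × 60.9% = 730.8
Estimated total = 7655.88 → 7,660.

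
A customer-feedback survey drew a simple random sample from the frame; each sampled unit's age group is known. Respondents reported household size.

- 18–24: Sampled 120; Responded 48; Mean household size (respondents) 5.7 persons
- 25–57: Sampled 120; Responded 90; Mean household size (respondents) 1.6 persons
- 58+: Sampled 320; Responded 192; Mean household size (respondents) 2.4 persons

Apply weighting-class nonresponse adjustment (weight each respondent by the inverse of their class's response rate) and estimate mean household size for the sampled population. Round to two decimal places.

Response rates by class: 18–24 48/120 = 40%, 25–57 90/120 = 75%, 58+ 192/320 = 60%.
Each respondent's weight = sampled/responded in their class; summing within a class gives n_sampled, so:
  18–24: 120 × 5.7 = 684
  25–57: 120 × 1.6 = 192
  58+: 320 × 2.4 = 768
Adjusted estimate = 1644 / 560 = 2.93571 → 2.94.

2.94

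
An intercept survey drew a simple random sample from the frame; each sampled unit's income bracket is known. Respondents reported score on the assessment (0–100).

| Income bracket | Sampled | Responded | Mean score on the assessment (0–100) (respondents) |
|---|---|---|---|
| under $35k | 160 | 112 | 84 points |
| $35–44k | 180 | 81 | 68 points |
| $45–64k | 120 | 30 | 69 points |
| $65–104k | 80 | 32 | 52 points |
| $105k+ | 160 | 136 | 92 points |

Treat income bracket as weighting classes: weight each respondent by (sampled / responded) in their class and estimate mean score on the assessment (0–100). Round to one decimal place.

75.5

Class response rates: under $35k 112/160 = 70%, $35–44k 81/180 = 45%, $45–64k 30/120 = 25%, $65–104k 32/80 = 40%, $105k+ 136/160 = 85%.
Inverse-response-rate weighting restores each class to its sampled count, so class totals weight by n_sampled:
  under $35k: 160 × 84 = 13,440
  $35–44k: 180 × 68 = 12,240
  $45–64k: 120 × 69 = 8280
  $65–104k: 80 × 52 = 4160
  $105k+: 160 × 92 = 14,720
Adjusted estimate = 52,840 / 700 = 75.4857 → 75.5.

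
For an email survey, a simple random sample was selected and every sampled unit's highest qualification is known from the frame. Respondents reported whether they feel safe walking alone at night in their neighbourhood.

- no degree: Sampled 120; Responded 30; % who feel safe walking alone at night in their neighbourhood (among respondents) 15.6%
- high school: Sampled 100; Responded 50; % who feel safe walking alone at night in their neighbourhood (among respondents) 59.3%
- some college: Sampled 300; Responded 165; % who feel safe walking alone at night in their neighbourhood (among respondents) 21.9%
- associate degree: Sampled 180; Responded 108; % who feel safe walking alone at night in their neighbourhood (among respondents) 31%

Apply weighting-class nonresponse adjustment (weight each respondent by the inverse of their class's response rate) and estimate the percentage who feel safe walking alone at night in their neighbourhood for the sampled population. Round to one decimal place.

Response rates by class: no degree 30/120 = 25%, high school 50/100 = 50%, some college 165/300 = 55%, associate degree 108/180 = 60%.
Each respondent's weight = sampled/responded in their class; summing within a class gives n_sampled, so:
  no degree: 120 × 15.6 = 1872
  high school: 100 × 59.3 = 5930
  some college: 300 × 21.9 = 6570
  associate degree: 180 × 31 = 5580
Adjusted estimate = 19,952 / 700 = 28.5029 → 28.5%.

28.5%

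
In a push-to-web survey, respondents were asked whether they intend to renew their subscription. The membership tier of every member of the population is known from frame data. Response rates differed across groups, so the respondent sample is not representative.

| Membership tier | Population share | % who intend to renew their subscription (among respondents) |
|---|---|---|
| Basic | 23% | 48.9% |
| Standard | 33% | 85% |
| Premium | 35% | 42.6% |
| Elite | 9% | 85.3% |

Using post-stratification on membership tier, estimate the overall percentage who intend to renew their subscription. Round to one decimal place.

61.9%

Weight each group's respondent value by its population share:
  Basic: 0.23 × 48.9 = 11.247
  Standard: 0.33 × 85 = 28.05
  Premium: 0.35 × 42.6 = 14.91
  Elite: 0.09 × 85.3 = 7.677
Post-stratified estimate = 61.884 → 61.9%.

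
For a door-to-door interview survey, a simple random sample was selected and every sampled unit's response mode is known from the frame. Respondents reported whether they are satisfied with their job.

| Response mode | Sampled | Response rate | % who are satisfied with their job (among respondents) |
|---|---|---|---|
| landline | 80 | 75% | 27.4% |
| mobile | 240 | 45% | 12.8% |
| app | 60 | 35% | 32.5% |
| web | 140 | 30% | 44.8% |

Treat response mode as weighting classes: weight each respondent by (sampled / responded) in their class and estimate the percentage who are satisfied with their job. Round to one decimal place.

With weight = n_sampled/n_responded per class, the weighted class total is n_sampled:
  landline: 80 × 27.4 = 2192
  mobile: 240 × 12.8 = 3072
  app: 60 × 32.5 = 1950
  web: 140 × 44.8 = 6272
Adjusted estimate = 13,486 / 520 = 25.9346 → 25.9%.

25.9%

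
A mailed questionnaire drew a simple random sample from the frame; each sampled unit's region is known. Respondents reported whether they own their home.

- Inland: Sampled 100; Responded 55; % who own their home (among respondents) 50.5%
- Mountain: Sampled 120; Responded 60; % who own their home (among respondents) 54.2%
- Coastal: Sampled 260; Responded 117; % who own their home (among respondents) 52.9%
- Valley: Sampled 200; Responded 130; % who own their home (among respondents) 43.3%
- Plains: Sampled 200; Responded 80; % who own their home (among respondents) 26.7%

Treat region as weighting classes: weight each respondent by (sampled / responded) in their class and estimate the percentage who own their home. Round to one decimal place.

44.7%

Response rates by class: Inland 55/100 = 55%, Mountain 60/120 = 50%, Coastal 117/260 = 45%, Valley 130/200 = 65%, Plains 80/200 = 40%.
Weighting each respondent by the inverse class response rate inflates each class back to its sampled size, so the class weight is n_sampled:
  Inland: 100 × 50.5 = 5050
  Mountain: 120 × 54.2 = 6504
  Coastal: 260 × 52.9 = 13,754
  Valley: 200 × 43.3 = 8660
  Plains: 200 × 26.7 = 5340
Adjusted estimate = 39,308 / 880 = 44.6682 → 44.7%.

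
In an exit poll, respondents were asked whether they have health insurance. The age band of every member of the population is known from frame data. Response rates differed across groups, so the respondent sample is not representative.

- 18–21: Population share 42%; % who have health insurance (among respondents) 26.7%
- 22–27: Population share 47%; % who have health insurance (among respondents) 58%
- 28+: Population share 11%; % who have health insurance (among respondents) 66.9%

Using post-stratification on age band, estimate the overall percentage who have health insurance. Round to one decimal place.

Post-stratification weights by population share, not respondent share:
  18–21: 0.42 × 26.7 = 11.214
  22–27: 0.47 × 58 = 27.26
  28+: 0.11 × 66.9 = 7.359
Post-stratified estimate = 45.833 → 45.8%.

45.8%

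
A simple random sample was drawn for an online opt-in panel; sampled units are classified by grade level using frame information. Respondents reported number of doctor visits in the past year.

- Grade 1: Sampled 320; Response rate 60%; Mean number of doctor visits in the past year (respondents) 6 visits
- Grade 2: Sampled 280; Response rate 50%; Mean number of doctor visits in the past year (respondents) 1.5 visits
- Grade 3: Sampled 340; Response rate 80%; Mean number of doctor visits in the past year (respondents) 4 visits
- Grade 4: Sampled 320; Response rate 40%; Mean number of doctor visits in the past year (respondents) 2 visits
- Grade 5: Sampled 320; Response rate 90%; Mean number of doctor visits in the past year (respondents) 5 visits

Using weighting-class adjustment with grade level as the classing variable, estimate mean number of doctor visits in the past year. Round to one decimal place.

3.8

Weighting each respondent by the inverse class response rate inflates each class back to its sampled size, so the class weight is n_sampled:
  Grade 1: 320 × 6 = 1920
  Grade 2: 280 × 1.5 = 420
  Grade 3: 340 × 4 = 1360
  Grade 4: 320 × 2 = 640
  Grade 5: 320 × 5 = 1600
Adjusted estimate = 5940 / 1,580 = 3.75949 → 3.8.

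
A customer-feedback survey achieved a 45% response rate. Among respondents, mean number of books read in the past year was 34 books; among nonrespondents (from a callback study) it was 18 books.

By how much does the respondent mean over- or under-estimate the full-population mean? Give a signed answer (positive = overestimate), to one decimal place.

+8.8

Nonresponse fraction = 1 − 0.45 = 0.55.
Bias = (nonresponse fraction) × (respondent mean − nonrespondent mean)
     = 0.55 × (34 − 18) = 0.55 × 16 = 8.8.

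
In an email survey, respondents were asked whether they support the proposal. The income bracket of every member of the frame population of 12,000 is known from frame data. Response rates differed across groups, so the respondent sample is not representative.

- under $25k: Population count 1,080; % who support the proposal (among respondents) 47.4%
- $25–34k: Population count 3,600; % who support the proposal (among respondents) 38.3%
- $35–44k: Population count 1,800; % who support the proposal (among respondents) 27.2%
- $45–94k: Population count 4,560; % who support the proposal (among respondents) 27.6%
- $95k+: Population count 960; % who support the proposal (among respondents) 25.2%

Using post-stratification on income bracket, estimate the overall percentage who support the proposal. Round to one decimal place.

Post-stratification weights by population share, not respondent share:
  under $25k: (1,080/12,000) × 47.4 = 4.266
  $25–34k: (3,600/12,000) × 38.3 = 11.49
  $35–44k: (1,800/12,000) × 27.2 = 4.08
  $45–94k: (4,560/12,000) × 27.6 = 10.488
  $95k+: (960/12,000) × 25.2 = 2.016
Post-stratified estimate = 32.34 → 32.3%.

32.3%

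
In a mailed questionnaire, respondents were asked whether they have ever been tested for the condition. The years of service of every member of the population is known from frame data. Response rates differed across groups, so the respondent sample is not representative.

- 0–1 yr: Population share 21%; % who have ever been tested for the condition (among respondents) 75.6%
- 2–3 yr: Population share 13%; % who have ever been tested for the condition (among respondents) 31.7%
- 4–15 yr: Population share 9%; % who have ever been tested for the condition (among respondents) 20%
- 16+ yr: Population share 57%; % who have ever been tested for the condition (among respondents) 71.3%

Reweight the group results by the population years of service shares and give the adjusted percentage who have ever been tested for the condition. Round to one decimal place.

Post-stratification weights by population share, not respondent share:
  0–1 yr: 0.21 × 75.6 = 15.876
  2–3 yr: 0.13 × 31.7 = 4.121
  4–15 yr: 0.09 × 20 = 1.8
  16+ yr: 0.57 × 71.3 = 40.641
Post-stratified estimate = 62.438 → 62.4%.

62.4%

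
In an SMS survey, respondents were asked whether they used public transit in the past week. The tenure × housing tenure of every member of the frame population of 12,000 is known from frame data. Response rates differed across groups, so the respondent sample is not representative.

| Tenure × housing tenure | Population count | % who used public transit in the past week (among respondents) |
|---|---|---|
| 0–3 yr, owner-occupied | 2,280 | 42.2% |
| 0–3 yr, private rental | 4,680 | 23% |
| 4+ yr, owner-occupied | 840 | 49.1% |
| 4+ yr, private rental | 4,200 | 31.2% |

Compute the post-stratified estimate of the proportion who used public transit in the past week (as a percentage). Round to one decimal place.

31.3%

Post-stratification weights by population share, not respondent share:
  0–3 yr, owner-occupied: (2,280/12,000) × 42.2 = 8.018
  0–3 yr, private rental: (4,680/12,000) × 23 = 8.97
  4+ yr, owner-occupied: (840/12,000) × 49.1 = 3.437
  4+ yr, private rental: (4,200/12,000) × 31.2 = 10.92
Post-stratified estimate = 31.345 → 31.3%.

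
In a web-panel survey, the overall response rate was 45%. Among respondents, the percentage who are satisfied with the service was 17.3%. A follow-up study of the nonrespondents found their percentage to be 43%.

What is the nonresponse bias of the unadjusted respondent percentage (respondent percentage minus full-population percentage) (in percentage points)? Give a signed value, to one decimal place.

Nonresponse fraction = 1 − 0.45 = 0.55.
Bias = (nonresponse fraction) × (respondent percentage − nonrespondent percentage)
     = 0.55 × (17.3 − 43) = 0.55 × -25.7 = -14.135.

-14.1 percentage points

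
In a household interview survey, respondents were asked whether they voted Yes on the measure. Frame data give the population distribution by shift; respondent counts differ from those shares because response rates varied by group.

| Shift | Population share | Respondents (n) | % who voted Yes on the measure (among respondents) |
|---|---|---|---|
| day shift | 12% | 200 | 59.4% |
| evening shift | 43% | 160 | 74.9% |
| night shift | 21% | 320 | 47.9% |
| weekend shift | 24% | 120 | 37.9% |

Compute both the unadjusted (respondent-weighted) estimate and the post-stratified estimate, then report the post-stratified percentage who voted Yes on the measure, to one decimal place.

58.5%

Unadjusted (pooled respondent) estimate weights by respondent counts:
  (200/800)×59.4 + (160/800)×74.9 + (320/800)×47.9 + (120/800)×37.9 = 54.675%
Post-stratified estimate weights by population shares:
  0.12×59.4 + 0.43×74.9 + 0.21×47.9 + 0.24×37.9 = 58.49%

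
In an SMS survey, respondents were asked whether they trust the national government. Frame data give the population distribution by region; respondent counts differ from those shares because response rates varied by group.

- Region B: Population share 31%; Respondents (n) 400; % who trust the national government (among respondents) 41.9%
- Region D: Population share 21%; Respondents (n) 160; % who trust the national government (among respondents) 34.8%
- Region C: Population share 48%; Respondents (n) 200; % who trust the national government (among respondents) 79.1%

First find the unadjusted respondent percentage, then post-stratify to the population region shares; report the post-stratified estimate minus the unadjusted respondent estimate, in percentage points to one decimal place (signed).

Naive respondent-only estimate (weights = respondent counts):
  (400/760)×41.9 + (160/760)×34.8 + (200/760)×79.1 = 50.1947%
Reweighting by population region shares:
  0.31×41.9 + 0.21×34.8 + 0.48×79.1 = 58.265%
Difference = 58.265 − 50.1947 = 8.0703 pp.

+8.1 percentage points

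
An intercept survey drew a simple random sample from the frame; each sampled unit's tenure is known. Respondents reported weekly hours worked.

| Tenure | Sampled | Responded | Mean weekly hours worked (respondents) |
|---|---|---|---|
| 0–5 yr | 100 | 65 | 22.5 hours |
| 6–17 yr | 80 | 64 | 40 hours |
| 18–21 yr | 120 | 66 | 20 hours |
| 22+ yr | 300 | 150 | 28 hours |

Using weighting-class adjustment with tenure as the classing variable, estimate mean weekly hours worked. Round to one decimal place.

Response rates by class: 0–5 yr 65/100 = 65%, 6–17 yr 64/80 = 80%, 18–21 yr 66/120 = 55%, 22+ yr 150/300 = 50%.
Inverse-response-rate weighting restores each class to its sampled count, so class totals weight by n_sampled:
  0–5 yr: 100 × 22.5 = 2250
  6–17 yr: 80 × 40 = 3200
  18–21 yr: 120 × 20 = 2400
  22+ yr: 300 × 28 = 8400
Adjusted estimate = 16,250 / 600 = 27.0833 → 27.1.

27.1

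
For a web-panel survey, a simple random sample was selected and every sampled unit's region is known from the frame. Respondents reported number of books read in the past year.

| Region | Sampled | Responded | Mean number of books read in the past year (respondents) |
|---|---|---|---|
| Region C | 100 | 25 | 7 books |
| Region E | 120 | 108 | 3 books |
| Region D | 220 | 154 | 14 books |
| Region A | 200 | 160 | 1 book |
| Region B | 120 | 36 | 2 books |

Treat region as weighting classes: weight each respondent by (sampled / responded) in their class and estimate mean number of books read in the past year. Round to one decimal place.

6.0

Class response rates: Region C 25/100 = 25%, Region E 108/120 = 90%, Region D 154/220 = 70%, Region A 160/200 = 80%, Region B 36/120 = 30%.
With weight = n_sampled/n_responded per class, the weighted class total is n_sampled:
  Region C: 100 × 7 = 700
  Region E: 120 × 3 = 360
  Region D: 220 × 14 = 3080
  Region A: 200 × 1 = 200
  Region B: 120 × 2 = 240
Adjusted estimate = 4580 / 760 = 6.02632 → 6.0.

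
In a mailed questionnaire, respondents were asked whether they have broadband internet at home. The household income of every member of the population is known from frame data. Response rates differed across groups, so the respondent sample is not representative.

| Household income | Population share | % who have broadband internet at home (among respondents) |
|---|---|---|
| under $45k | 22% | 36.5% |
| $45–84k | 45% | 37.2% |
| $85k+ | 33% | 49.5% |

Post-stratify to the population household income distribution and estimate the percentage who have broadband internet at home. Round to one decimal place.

41.1%

Post-stratification weights by population share, not respondent share:
  under $45k: 0.22 × 36.5 = 8.03
  $45–84k: 0.45 × 37.2 = 16.74
  $85k+: 0.33 × 49.5 = 16.335
Post-stratified estimate = 41.105 → 41.1%.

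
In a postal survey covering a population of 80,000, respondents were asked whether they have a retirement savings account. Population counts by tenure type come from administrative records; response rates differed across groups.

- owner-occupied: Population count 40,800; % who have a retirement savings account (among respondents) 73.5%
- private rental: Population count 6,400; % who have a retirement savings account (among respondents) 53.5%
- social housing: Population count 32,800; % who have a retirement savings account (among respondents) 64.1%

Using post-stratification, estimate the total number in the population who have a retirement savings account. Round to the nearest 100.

54,400

Estimated count per cell = population count × respondent percentage:
  owner-occupied: 40,800 × 73.5% = 29,988
  private rental: 6,400 × 53.5% = 3424
  social housing: 32,800 × 64.1% = 21024.8
Estimated total = 54436.8 → 54,400.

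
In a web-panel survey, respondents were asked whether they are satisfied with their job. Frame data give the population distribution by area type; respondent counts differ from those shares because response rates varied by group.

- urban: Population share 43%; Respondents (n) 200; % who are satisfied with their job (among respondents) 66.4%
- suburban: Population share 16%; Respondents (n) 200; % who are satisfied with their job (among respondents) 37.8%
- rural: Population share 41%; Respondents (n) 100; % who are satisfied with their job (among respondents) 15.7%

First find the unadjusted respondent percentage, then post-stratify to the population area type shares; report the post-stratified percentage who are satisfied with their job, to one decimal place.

41.0%

Naive respondent-only estimate (weights = respondent counts):
  (200/500)×66.4 + (200/500)×37.8 + (100/500)×15.7 = 44.82%
Post-stratifying to population shares instead:
  0.43×66.4 + 0.16×37.8 + 0.41×15.7 = 41.037%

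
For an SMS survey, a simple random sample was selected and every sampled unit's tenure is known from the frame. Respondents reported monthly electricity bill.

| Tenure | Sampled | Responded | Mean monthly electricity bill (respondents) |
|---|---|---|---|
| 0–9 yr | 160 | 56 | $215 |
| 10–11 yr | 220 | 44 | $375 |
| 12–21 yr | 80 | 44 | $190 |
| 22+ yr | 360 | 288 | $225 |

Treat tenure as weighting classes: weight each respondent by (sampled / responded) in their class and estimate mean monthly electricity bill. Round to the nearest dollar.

$260

Class response rates: 0–9 yr 56/160 = 35%, 10–11 yr 44/220 = 20%, 12–21 yr 44/80 = 55%, 22+ yr 288/360 = 80%.
Weighting each respondent by the inverse class response rate inflates each class back to its sampled size, so the class weight is n_sampled:
  0–9 yr: 160 × 215 = 34,400
  10–11 yr: 220 × 375 = 82,500
  12–21 yr: 80 × 190 = 15,200
  22+ yr: 360 × 225 = 81,000
Adjusted estimate = 213,100 / 820 = 259.878 → $260.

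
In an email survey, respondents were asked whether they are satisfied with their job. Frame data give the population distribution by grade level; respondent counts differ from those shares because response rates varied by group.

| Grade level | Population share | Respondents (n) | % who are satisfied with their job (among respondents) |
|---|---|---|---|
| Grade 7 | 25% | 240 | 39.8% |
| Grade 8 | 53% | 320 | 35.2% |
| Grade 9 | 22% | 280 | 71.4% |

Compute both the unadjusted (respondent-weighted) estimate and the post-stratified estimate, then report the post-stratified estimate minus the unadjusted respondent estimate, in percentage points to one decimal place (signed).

-4.3 percentage points

Unadjusted (pooled respondent) estimate weights by respondent counts:
  (240/840)×39.8 + (320/840)×35.2 + (280/840)×71.4 = 48.581%
Post-stratifying to population shares instead:
  0.25×39.8 + 0.53×35.2 + 0.22×71.4 = 44.314%
Difference = 44.314 − 48.581 = -4.267 pp.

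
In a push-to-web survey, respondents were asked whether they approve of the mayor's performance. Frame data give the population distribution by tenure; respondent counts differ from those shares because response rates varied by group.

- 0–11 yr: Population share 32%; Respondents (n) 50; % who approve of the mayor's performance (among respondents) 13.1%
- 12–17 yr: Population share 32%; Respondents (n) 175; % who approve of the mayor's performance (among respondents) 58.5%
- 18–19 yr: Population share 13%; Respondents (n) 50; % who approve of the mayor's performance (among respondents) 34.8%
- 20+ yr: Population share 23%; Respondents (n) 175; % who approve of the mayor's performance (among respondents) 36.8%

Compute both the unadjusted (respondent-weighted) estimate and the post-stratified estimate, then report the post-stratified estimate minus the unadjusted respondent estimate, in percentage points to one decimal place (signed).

Unadjusted (pooled respondent) estimate weights by respondent counts:
  (50/450)×13.1 + (175/450)×58.5 + (50/450)×34.8 + (175/450)×36.8 = 42.3833%
Post-stratifying to population shares instead:
  0.32×13.1 + 0.32×58.5 + 0.13×34.8 + 0.23×36.8 = 35.9%
Difference = 35.9 − 42.3833 = -6.4833 pp.

-6.5 percentage points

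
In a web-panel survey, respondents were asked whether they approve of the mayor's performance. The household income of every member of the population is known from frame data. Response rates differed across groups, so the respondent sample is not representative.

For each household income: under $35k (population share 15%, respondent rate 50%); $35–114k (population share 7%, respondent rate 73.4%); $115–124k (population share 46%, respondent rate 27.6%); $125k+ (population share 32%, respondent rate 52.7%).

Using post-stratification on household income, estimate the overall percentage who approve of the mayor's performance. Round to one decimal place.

42.2%

Post-stratification weights by population share, not respondent share:
  under $35k: 0.15 × 50 = 7.5
  $35–114k: 0.07 × 73.4 = 5.138
  $115–124k: 0.46 × 27.6 = 12.696
  $125k+: 0.32 × 52.7 = 16.864
Post-stratified estimate = 42.198 → 42.2%.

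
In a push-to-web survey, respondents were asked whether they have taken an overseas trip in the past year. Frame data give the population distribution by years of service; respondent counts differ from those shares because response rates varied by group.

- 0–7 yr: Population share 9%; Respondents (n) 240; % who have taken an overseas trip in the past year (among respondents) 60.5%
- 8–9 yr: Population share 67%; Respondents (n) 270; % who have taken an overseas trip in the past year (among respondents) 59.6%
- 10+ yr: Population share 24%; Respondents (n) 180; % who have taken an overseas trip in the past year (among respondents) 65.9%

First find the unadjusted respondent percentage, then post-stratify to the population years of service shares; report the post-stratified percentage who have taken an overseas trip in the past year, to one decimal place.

61.2%

Unadjusted (pooled respondent) estimate weights by respondent counts:
  (240/690)×60.5 + (270/690)×59.6 + (180/690)×65.9 = 61.5565%
Post-stratified estimate weights by population shares:
  0.09×60.5 + 0.67×59.6 + 0.24×65.9 = 61.193%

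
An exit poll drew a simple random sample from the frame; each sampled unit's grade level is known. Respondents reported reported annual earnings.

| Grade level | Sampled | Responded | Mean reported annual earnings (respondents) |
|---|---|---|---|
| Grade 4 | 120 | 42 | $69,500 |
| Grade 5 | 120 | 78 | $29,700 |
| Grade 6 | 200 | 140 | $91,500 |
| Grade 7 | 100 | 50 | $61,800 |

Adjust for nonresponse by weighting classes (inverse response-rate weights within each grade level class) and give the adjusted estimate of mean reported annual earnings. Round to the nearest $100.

Class response rates: Grade 4 42/120 = 35%, Grade 5 78/120 = 65%, Grade 6 140/200 = 70%, Grade 7 50/100 = 50%.
Each respondent's weight = sampled/responded in their class; summing within a class gives n_sampled, so:
  Grade 4: 120 × 69,500 = 8,340,000
  Grade 5: 120 × 29,700 = 3,564,000
  Grade 6: 200 × 91,500 = 18,300,000
  Grade 7: 100 × 61,800 = 6,180,000
Adjusted estimate = 36,384,000 / 540 = 67377.8 → $67,400.

$67,400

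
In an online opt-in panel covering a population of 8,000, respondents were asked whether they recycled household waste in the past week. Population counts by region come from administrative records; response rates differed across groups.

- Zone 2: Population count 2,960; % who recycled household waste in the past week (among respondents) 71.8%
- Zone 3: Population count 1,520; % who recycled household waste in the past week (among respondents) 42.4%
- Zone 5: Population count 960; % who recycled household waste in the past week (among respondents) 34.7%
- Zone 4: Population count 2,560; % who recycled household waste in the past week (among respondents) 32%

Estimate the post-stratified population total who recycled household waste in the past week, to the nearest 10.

Estimated count per cell = population count × respondent percentage:
  Zone 2: 2,960 × 71.8% = 2125.28
  Zone 3: 1,520 × 42.4% = 644.48
  Zone 5: 960 × 34.7% = 333.12
  Zone 4: 2,560 × 32% = 819.2
Estimated total = 3922.08 → 3,920.

3,920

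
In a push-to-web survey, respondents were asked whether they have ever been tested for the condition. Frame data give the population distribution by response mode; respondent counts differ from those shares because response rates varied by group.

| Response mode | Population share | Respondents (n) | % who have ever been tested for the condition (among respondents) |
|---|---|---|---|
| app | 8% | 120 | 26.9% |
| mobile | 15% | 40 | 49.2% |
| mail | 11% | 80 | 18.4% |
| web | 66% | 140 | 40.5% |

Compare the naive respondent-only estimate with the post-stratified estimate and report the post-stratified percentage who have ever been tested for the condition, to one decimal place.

Without adjustment, the pooled respondent share is:
  (120/380)×26.9 + (40/380)×49.2 + (80/380)×18.4 + (140/380)×40.5 = 32.4684%
Reweighting by population response mode shares:
  0.08×26.9 + 0.15×49.2 + 0.11×18.4 + 0.66×40.5 = 38.286%

38.3%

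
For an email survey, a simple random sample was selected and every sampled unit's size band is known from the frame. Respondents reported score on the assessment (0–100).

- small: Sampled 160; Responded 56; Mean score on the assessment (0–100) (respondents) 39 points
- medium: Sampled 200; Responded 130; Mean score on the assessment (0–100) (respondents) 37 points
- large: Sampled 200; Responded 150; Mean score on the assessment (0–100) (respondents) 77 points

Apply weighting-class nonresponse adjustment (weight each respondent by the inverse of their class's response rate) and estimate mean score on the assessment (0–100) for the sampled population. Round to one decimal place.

Response rates by class: small 56/160 = 35%, medium 130/200 = 65%, large 150/200 = 75%.
Inverse-response-rate weighting restores each class to its sampled count, so class totals weight by n_sampled:
  small: 160 × 39 = 6240
  medium: 200 × 37 = 7400
  large: 200 × 77 = 15,400
Adjusted estimate = 29,040 / 560 = 51.8571 → 51.9.

51.9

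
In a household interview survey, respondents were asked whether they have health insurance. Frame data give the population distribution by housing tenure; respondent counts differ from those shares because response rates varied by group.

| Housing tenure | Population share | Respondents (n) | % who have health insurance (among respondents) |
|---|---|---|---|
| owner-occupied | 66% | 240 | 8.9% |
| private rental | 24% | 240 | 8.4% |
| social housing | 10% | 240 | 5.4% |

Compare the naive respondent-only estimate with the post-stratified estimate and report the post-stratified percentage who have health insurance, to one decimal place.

Naive respondent-only estimate (weights = respondent counts):
  (240/720)×8.9 + (240/720)×8.4 + (240/720)×5.4 = 7.5667%
Reweighting by population housing tenure shares:
  0.66×8.9 + 0.24×8.4 + 0.1×5.4 = 8.43%

8.4%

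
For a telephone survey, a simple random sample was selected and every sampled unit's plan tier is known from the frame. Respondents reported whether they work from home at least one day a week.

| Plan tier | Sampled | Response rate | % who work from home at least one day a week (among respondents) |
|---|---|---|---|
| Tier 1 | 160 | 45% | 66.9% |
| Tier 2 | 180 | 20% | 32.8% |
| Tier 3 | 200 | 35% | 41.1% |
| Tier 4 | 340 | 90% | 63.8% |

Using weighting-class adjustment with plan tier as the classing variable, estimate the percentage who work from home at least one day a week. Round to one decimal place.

Inverse-response-rate weighting restores each class to its sampled count, so class totals weight by n_sampled:
  Tier 1: 160 × 66.9 = 10,704
  Tier 2: 180 × 32.8 = 5904
  Tier 3: 200 × 41.1 = 8220
  Tier 4: 340 × 63.8 = 21,692
Adjusted estimate = 46,520 / 880 = 52.8636 → 52.9%.

52.9%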